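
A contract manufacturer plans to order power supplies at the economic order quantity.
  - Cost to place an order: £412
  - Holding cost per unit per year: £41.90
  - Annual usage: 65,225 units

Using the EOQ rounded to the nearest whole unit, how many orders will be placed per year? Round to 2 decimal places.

Optimal lot size Q* = (2 × 65,225 × £412 / £41.9)^½ ≈ 1,132.57 → Q = 1,133
Orders per year = D/Q = 65,225 / 1,133 = 57.568

57.57 orders per year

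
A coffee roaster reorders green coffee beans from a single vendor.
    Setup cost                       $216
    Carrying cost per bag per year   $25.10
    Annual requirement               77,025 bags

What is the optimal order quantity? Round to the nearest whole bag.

1,151 bags

Optimal lot size Q* = (2 × 77,025 × $216 / $25.1)^½ ≈ 1,151.39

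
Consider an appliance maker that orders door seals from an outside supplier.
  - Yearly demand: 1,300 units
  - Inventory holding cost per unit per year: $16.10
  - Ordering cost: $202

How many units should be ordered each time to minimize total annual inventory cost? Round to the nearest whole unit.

Optimal lot size Q* = (2 × 1,300 × $202 / $16.1)^½ ≈ 180.61

181 units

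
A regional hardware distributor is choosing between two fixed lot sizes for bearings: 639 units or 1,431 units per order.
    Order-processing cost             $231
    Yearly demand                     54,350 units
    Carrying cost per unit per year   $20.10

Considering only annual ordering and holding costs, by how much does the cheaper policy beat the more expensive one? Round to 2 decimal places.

For each Q, cost = (D/Q)·S + (Q/2)·H.
TC(639) = (54,350/639)×231 + (639/2)×20.1 = $26,069.60
TC(1,431) = (54,350/1,431)×231 + (1,431/2)×20.1 = $23,155.03
|ΔTC| = |$26,069.60 − $23,155.03| = $2,914.57

$2,914.57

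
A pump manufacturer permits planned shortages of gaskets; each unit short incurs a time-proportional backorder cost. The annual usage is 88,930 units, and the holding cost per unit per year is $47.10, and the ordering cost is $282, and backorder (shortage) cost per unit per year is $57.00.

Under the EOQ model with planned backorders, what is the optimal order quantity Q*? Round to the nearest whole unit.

1,395 units

Basic EOQ = √(2·88,930·282/47.1) = 1,031.937
Backorder adjustment √((H+b)/b) = √((47.1+57)/57) = 1.3514
Q* = 1,031.937 × 1.3514 ≈ 1,394.57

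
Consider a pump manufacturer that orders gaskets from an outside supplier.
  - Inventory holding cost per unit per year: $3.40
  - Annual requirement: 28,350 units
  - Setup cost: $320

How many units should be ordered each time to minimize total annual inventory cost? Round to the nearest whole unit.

2,310 units

2DS/H = 2·28,350·320/3.4 = 5,336,470.59
EOQ = √5,336,470.59 ≈ 2,310.08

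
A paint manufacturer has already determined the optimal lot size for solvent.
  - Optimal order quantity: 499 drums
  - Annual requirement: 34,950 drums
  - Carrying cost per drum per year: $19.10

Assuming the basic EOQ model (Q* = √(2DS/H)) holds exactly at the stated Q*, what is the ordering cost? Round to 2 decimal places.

EOQ relation: Q² = 2DS/H, so rearrange for the unknown.
S = Q²H / (2D) = 499² × 19.1 / (2 × 34,950) = 68.0389

$68.04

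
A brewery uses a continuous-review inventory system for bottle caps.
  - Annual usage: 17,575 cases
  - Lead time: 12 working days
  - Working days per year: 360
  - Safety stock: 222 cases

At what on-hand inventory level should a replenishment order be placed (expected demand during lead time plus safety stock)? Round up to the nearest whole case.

Daily demand d = 17,575 / 360 = 48.819 cases/day
Demand during lead time = 48.819 × 12 = 585.83
Reorder point = 585.83 + 222 = 807.83 → round up

808 cases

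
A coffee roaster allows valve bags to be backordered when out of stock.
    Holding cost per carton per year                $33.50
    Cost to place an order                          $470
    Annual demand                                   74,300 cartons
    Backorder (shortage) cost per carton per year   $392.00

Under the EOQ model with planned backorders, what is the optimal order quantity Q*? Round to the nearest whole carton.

1,504 cartons

Basic EOQ = √(2·74,300·470/33.5) = 1,443.896
Backorder adjustment √((H+b)/b) = √((33.5+392)/392) = 1.0419
Q* = 1,443.896 × 1.0419 ≈ 1,504.33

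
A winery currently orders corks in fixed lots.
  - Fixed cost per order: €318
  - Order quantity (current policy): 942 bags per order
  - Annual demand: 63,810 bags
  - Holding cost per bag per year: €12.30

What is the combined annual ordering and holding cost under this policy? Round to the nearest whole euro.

€27,334

Ordering: D/Q × S = 63,810/942 × €318 = €21,540.96
Holding:  Q/2 × H = 942/2 × €12.3 = €5,793.30
Total = €21,540.96 + €5,793.30 = €27,334.26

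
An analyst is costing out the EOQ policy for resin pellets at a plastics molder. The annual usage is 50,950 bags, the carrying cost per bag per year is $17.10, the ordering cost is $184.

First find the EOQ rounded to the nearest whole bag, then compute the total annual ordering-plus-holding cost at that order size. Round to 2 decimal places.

EOQ = √(2DS/H) = √(2 × 50,950 × 184 / 17.1)
    = √(1,096,467.84) ≈ 1,047.12 → Q = 1,047 bags
Ordering: D/Q × S = 50,950/1,047 × $184 = $8,953.96
Holding:  Q/2 × H = 1,047/2 × $17.1 = $8,951.85
Total = $8,953.96 + $8,951.85 = $17,905.81

$17,905.81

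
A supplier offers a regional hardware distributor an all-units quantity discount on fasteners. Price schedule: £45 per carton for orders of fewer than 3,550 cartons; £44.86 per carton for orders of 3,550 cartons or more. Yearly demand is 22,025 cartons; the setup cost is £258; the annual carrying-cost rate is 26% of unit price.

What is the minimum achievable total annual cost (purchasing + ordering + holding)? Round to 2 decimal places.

H₁ = 26%×£45 = £11.7000;  H₂ = 26%×£44.86 = £11.6636
EOQ₁ = √(2×22,025×258/11.7000) = 985.58  (< 3,550, feasible at tier 1)
EOQ₂ = √(2×22,025×258/11.6636) = 987.11  (< 3,550 → use Q = 3,550 at tier-2 price)
TC(tier 1 (EOQ₁), Q≈985.6) = £1,002,656.23
TC(tier 2, Q≈3,550.0) = £1,010,345.08
Minimum at tier 1 (EOQ₁): £1,002,656.23

£1,002,656.23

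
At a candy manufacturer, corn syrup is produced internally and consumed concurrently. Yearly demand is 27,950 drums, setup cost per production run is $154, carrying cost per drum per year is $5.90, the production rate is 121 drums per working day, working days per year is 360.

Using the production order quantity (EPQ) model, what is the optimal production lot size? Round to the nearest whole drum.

2,018 drums

Daily demand d = 27,950/360 = 77.639; p = 121; 1 − d/p = 0.35836
EPQ = √(2DS / (H(1 − d/p)))
    = √(2 × 27,950 × 154 / (5.9 × 0.35836)) ≈ 2,017.82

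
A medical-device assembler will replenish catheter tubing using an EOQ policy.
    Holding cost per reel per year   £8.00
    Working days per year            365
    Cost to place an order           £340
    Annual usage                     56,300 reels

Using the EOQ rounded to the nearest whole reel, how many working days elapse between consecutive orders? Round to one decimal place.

Q* = √(2·D·S / H) = √(2·56,300·340 / 8) = √4,785,500.0 ≈ 2,187.58 → Q = 2,188 reels
Days between orders = 365 / (D/Q) = 365 / 25.731 ≈ 14.185

14.2 days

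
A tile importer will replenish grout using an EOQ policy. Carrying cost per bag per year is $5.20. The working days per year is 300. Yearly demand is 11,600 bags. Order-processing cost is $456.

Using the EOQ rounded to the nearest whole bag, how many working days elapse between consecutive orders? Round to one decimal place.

36.9 days

EOQ = √(2DS/H) = √(2 × 11,600 × 456 / 5.2)
    = √(2,034,461.54) ≈ 1,426.35 → Q = 1,426 bags
Cycle time = (working days × Q)/D = (300 × 1,426) / 11,600 = 36.879 days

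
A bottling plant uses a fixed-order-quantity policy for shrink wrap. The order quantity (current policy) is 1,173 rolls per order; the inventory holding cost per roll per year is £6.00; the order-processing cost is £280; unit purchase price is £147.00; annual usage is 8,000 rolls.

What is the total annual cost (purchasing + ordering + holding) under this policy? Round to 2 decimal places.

Orders/yr = 8,000/1,173 = 6.820; ordering cost = 6.820 × £280 = £1,909.63
Average inventory = 1,173/2 = 586.5; holding cost = 586.5 × £6 = £3,519.00
Purchase cost = D·C = 8,000 × 147 = £1,176,000.00
Total = £1,909.63 + £3,519.00 + £1,176,000.00 = £1,181,428.63

£1,181,428.63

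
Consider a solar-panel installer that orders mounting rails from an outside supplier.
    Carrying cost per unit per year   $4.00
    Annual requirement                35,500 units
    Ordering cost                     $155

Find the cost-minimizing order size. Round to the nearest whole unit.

1,659 units

EOQ = √(2DS/H) = √(2 × 35,500 × 155 / 4)
    = √(2,751,250.00) ≈ 1,658.69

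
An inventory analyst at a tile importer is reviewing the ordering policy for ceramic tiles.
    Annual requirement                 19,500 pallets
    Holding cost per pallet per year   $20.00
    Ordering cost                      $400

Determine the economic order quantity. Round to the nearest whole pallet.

883 pallets

2DS/H = 2·19,500·400/20 = 780,000.00
EOQ = √780,000.00 ≈ 883.18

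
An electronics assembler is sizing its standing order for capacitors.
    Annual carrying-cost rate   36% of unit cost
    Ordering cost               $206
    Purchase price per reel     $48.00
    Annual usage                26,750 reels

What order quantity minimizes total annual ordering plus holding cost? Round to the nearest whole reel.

799 reels

Holding cost per reel per year: H = 36% × $48 = $17.2800
Optimal lot size Q* = (2 × 26,750 × $206 / $17.28)^½ ≈ 798.62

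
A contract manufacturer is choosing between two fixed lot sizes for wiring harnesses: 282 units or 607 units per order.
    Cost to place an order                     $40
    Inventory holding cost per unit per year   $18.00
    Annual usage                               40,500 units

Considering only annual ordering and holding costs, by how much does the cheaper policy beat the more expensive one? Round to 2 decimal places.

TC(Q) = (D/Q)S + (Q/2)H
TC(282) = (40,500/282)×40 + (282/2)×18 = $8,282.68
TC(607) = (40,500/607)×40 + (607/2)×18 = $8,131.86
|ΔTC| = |$8,282.68 − $8,131.86| = $150.82

$150.82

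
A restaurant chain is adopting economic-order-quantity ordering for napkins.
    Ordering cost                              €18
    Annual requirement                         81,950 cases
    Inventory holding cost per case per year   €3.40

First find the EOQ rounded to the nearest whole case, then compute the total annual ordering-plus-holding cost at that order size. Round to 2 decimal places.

EOQ = √(2DS/H) = √(2 × 81,950 × 18 / 3.4)
    = √(867,705.88) ≈ 931.51 → Q = 932 cases
Ordering: D/Q × S = 81,950/932 × €18 = €1,582.73
Holding:  Q/2 × H = 932/2 × €3.4 = €1,584.40
Total = €1,582.73 + €1,584.40 = €3,167.13

€3,167.13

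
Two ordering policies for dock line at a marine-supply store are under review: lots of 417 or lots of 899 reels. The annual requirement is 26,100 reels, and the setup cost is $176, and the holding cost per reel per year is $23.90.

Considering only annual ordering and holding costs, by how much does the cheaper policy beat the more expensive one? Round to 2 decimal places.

$146.25

For each Q, cost = (D/Q)·S + (Q/2)·H.
TC(417) = (26,100/417)×176 + (417/2)×23.9 = $15,998.98
TC(899) = (26,100/899)×176 + (899/2)×23.9 = $15,852.73
Cheaper: Q = 899.  Difference = $146.25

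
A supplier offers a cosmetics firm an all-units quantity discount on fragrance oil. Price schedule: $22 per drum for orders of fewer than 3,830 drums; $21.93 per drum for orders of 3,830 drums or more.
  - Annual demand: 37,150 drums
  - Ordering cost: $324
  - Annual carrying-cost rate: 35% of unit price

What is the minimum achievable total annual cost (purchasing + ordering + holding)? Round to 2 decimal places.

$830,914.83

H₁ = 35%×$22 = $7.7000;  H₂ = 35%×$21.93 = $7.6755
EOQ₁ = √(2×37,150×324/7.7000) = 1,768.16  (< 3,830, feasible at tier 1)
EOQ₂ = √(2×37,150×324/7.6755) = 1,770.98  (< 3,830 → use Q = 3,830 at tier-2 price)
TC(tier 1 (EOQ₁), Q≈1,768.2) = $830,914.83
TC(tier 2, Q≈3,830.0) = $832,540.80
Minimum at tier 1 (EOQ₁): $830,914.83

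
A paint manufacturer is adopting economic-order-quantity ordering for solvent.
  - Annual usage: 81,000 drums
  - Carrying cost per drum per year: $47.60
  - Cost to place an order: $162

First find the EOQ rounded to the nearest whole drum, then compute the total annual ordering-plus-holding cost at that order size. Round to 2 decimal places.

$35,344.23

EOQ = √(2DS/H) = √(2 × 81,000 × 162 / 47.6)
    = √(551,344.54) ≈ 742.53 → Q = 743 drums
Annual ordering cost = (D/Q)·S = (81,000/743) × 162 = $17,660.83
Annual holding cost  = (Q/2)·H = (743/2) × 47.6 = $17,683.40
Total = $17,660.83 + $17,683.40 = $35,344.23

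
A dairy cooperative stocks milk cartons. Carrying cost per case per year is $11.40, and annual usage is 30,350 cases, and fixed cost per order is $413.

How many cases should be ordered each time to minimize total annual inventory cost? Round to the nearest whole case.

1,483 cases

2DS/H = 2·30,350·413/11.4 = 2,199,043.86
EOQ = √2,199,043.86 ≈ 1,482.92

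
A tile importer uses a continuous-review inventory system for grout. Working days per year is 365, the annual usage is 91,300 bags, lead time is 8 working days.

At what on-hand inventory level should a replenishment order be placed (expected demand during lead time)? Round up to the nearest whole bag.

2,002 bags

Daily demand d = 91,300 / 365 = 250.137 bags/day
Demand during lead time = 250.137 × 8 = 2,001.10
Reorder point = 2,001.10 → round up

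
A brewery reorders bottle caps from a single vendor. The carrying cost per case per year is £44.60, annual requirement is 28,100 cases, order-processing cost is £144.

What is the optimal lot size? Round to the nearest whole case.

426 cases

EOQ = √(2DS/H) = √(2 × 28,100 × 144 / 44.6)
    = √(181,452.91) ≈ 425.97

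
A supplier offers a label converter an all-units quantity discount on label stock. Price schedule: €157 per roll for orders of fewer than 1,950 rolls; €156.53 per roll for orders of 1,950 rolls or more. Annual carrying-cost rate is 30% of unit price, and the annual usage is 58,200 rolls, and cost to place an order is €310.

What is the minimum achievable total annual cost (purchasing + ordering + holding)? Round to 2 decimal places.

H₁ = 30%×€157 = €47.1000;  H₂ = 30%×€156.53 = €46.9590
EOQ₁ = √(2×58,200×310/47.1000) = 875.28  (< 1,950, feasible at tier 1)
EOQ₂ = √(2×58,200×310/46.9590) = 876.59  (< 1,950 → use Q = 1,950 at tier-2 price)
TC(tier 1 (EOQ₁), Q≈875.3) = €9,178,625.68
TC(tier 2, Q≈1,950.0) = €9,165,083.33
Minimum at tier 2: €9,165,083.33

€9,165,083.33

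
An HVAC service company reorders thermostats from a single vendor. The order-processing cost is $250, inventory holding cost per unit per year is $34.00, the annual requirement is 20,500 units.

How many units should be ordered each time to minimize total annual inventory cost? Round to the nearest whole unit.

Optimal lot size Q* = (2 × 20,500 × $250 / $34)^½ ≈ 549.06

549 units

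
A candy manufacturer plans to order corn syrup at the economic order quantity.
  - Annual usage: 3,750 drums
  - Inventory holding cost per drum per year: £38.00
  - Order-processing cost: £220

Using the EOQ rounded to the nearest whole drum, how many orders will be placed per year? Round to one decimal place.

18.0 orders per year

Optimal lot size Q* = (2 × 3,750 × £220 / £38)^½ ≈ 208.38 → Q = 208
Orders per year = D/Q = 3,750 / 208 = 18.029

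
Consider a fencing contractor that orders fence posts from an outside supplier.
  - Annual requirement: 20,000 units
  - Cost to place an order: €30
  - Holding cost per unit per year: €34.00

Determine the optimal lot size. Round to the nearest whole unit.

188 units

EOQ = √(2DS/H) = √(2 × 20,000 × 30 / 34)
    = √(35,294.12) ≈ 187.87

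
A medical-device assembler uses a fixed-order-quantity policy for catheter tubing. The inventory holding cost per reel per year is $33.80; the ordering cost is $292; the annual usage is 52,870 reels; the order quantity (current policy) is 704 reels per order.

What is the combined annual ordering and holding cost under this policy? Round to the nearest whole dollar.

Ordering: D/Q × S = 52,870/704 × $292 = $21,929.03
Holding:  Q/2 × H = 704/2 × $33.8 = $11,897.60
Total = $21,929.03 + $11,897.60 = $33,826.63

$33,827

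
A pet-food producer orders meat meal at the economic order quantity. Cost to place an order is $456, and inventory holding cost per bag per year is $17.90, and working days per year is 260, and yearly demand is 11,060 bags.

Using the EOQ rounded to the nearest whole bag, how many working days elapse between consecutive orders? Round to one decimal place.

17.7 days

2DS/H = 2·11,060·456/17.9 = 563,503.91
EOQ = √563,503.91 ≈ 750.67 → Q = 751 bags
Cycle time = (working days × Q)/D = (260 × 751) / 11,060 = 17.655 days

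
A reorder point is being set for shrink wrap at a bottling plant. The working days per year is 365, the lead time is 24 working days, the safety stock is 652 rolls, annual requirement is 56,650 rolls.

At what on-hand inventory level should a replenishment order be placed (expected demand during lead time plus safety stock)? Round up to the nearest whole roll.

4,377 rolls

Daily demand d = 56,650 / 365 = 155.205 rolls/day
Demand during lead time = 155.205 × 24 = 3,724.93
Reorder point = 3,724.93 + 652 = 4,376.93 → round up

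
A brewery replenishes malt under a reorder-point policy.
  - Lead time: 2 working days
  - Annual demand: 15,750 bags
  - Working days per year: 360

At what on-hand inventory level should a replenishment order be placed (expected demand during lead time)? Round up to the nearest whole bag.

Daily demand d = 15,750 / 360 = 43.750 bags/day
Demand during lead time = 43.750 × 2 = 87.50
Reorder point = 87.50 → round up

88 bags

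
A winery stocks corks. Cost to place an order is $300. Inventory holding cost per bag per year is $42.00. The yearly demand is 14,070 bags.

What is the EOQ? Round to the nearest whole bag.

448 bags

Q* = √(2·D·S / H) = √(2·14,070·300 / 42) = √201,000.0 ≈ 448.33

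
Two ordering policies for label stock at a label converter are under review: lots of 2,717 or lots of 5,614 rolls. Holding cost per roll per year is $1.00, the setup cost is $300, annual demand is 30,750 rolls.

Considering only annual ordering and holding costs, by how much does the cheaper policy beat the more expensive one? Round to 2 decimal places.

$303.58

For each Q, cost = (D/Q)·S + (Q/2)·H.
TC(2,717) = (30,750/2,717)×300 + (2,717/2)×1 = $4,753.79
TC(5,614) = (30,750/5,614)×300 + (5,614/2)×1 = $4,450.21
Cheaper: Q = 5,614.  Difference = $303.58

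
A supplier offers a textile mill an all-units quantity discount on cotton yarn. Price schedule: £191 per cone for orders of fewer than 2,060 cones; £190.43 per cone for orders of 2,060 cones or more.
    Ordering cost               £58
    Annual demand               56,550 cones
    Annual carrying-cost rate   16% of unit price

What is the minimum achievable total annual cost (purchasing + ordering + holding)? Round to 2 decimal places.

£10,801,791.55

H₁ = 16%×£191 = £30.5600;  H₂ = 16%×£190.43 = £30.4688
EOQ₁ = √(2×56,550×58/30.5600) = 463.31  (< 2,060, feasible at tier 1)
EOQ₂ = √(2×56,550×58/30.4688) = 464.00  (< 2,060 → use Q = 2,060 at tier-2 price)
TC(tier 1 (EOQ₁), Q≈463.3) = £10,815,208.65
TC(tier 2, Q≈2,060.0) = £10,801,791.55
Minimum at tier 2: £10,801,791.55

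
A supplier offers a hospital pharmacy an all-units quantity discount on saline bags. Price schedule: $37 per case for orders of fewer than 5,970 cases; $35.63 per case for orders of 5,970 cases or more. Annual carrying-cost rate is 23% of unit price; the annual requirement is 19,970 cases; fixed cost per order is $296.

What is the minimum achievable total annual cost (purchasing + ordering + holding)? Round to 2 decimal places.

H₁ = 23%×$37 = $8.5100;  H₂ = 23%×$35.63 = $8.1949
EOQ₁ = √(2×19,970×296/8.5100) = 1,178.65  (< 5,970, feasible at tier 1)
EOQ₂ = √(2×19,970×296/8.1949) = 1,201.10  (< 5,970 → use Q = 5,970 at tier-2 price)
TC(tier 1 (EOQ₁), Q≈1,178.7) = $748,920.32
TC(tier 2, Q≈5,970.0) = $736,983.01
Minimum at tier 2: $736,983.01

$736,983.01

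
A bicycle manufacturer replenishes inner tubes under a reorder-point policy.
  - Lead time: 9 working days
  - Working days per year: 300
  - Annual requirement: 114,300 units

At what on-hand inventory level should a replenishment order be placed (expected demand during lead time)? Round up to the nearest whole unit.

Daily demand d = 114,300 / 300 = 381.000 units/day
Demand during lead time = 381.000 × 9 = 3,429.00
Reorder point = 3,429.00 → round up

3,429 units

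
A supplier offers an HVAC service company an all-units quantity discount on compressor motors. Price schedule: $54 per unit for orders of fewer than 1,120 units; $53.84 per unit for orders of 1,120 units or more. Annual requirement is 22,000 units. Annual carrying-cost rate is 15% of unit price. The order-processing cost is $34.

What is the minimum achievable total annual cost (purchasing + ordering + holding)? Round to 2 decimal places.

H₁ = 15%×$54 = $8.1000;  H₂ = 15%×$53.84 = $8.0760
EOQ₁ = √(2×22,000×34/8.1000) = 429.76  (< 1,120, feasible at tier 1)
EOQ₂ = √(2×22,000×34/8.0760) = 430.40  (< 1,120 → use Q = 1,120 at tier-2 price)
TC(tier 1 (EOQ₁), Q≈429.8) = $1,191,481.03
TC(tier 2, Q≈1,120.0) = $1,189,670.42
Minimum at tier 2: $1,189,670.42

$1,189,670.42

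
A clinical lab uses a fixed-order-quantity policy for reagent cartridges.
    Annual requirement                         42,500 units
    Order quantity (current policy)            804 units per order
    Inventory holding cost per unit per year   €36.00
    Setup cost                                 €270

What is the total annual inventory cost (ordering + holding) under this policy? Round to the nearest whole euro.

€28,744

Ordering: D/Q × S = 42,500/804 × €270 = €14,272.39
Holding:  Q/2 × H = 804/2 × €36 = €14,472.00
Total = €14,272.39 + €14,472.00 = €28,744.39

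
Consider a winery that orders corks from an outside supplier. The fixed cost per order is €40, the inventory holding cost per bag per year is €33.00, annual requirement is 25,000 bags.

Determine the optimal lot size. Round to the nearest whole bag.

Q* = √(2·D·S / H) = √(2·25,000·40 / 33) = √60,606.1 ≈ 246.18

246 bags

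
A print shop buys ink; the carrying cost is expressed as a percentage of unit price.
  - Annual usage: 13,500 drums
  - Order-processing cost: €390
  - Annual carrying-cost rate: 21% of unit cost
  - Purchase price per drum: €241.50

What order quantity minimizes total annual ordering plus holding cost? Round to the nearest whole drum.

Holding cost per drum per year: H = 21% × €241.5 = €50.7150
Optimal lot size Q* = (2 × 13,500 × €390 / €50.715)^½ ≈ 455.67

456 drums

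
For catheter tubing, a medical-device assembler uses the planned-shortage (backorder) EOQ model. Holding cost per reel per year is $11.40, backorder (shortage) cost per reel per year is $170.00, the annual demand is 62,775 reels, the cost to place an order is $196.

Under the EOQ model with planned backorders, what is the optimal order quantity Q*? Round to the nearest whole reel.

1,518 reels

Q* = √(2DS/H) · √((H + b)/b)
   = √(2 × 62,775 × 196 / 11.4) · √((11.4 + 170) / 170)
   = 1,469.210 × 1.0330 ≈ 1,517.67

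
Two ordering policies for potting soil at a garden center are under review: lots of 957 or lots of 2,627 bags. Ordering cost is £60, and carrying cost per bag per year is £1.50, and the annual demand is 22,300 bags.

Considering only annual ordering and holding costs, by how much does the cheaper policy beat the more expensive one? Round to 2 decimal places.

Annual cost at Q: ordering D·S/Q plus holding Q·H/2.
TC(957) = (22,300/957)×60 + (957/2)×1.5 = £2,115.87
TC(2,627) = (22,300/2,627)×60 + (2,627/2)×1.5 = £2,479.58
Cheaper: Q = 957.  Difference = £363.71

£363.71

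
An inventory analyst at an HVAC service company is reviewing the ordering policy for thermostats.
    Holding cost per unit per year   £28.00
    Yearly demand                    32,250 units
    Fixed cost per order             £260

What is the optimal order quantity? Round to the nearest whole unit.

774 units

2DS/H = 2·32,250·260/28 = 598,928.57
EOQ = √598,928.57 ≈ 773.90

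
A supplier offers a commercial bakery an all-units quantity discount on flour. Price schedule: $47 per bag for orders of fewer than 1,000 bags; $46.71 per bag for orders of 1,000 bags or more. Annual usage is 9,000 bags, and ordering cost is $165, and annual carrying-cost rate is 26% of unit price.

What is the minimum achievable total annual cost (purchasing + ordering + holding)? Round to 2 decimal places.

H₁ = 26%×$47 = $12.2200;  H₂ = 26%×$46.71 = $12.1446
EOQ₁ = √(2×9,000×165/12.2200) = 493.00  (< 1,000, feasible at tier 1)
EOQ₂ = √(2×9,000×165/12.1446) = 494.52  (< 1,000 → use Q = 1,000 at tier-2 price)
TC(tier 1 (EOQ₁), Q≈493.0) = $429,024.40
TC(tier 2, Q≈1,000.0) = $427,947.30
Minimum at tier 2: $427,947.30

$427,947.30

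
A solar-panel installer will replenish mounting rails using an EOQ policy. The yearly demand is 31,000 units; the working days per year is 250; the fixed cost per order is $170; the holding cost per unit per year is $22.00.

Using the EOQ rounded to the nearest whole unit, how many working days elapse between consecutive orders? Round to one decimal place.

Optimal lot size Q* = (2 × 31,000 × $170 / $22)^½ ≈ 692.16 → Q = 692 units
Cycle time = (working days × Q)/D = (250 × 692) / 31,000 = 5.581 days

5.6 days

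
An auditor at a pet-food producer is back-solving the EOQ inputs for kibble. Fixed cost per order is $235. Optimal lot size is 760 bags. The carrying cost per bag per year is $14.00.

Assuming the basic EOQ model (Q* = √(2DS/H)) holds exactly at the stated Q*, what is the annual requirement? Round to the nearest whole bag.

EOQ relation: Q² = 2DS/H, so rearrange for the unknown.
D = Q²H / (2S) = 760² × 14 / (2 × 235) = 17,205.11

17,205 bags per year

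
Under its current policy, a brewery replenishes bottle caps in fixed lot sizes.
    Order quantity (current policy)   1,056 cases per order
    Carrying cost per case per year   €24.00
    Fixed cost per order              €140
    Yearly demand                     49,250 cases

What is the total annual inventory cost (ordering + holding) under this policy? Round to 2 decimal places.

Ordering: D/Q × S = 49,250/1,056 × €140 = €6,529.36
Holding:  Q/2 × H = 1,056/2 × €24 = €12,672.00
Total = €6,529.36 + €12,672.00 = €19,201.36

€19,201.36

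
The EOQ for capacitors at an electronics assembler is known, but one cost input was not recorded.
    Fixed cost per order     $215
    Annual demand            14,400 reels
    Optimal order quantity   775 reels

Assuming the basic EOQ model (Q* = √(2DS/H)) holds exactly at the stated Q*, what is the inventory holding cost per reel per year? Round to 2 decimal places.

Since Q* = (2DS/H)^½, squaring gives Q*²·H = 2DS.
H = 2DS / Q² = 2 × 14,400 × 215 / 775² = 10.3093

$10.31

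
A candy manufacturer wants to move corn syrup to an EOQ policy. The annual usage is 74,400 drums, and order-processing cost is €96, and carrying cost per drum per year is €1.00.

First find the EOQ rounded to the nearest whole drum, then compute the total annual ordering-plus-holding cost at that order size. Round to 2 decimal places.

2DS/H = 2·74,400·96/1 = 14,284,800.00
EOQ = √14,284,800.00 ≈ 3,779.52 → Q = 3,780 drums
Orders/yr = 74,400/3,780 = 19.683; ordering cost = 19.683 × €96 = €1,889.52
Average inventory = 3,780/2 = 1890; holding cost = 1890 × €1 = €1,890.00
Total = €1,889.52 + €1,890.00 = €3,779.52

€3,779.52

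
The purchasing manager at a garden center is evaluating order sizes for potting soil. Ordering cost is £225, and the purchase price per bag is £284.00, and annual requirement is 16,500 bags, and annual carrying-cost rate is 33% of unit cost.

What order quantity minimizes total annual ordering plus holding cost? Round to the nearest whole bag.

281 bags

Holding cost per bag per year: H = 33% × £284 = £93.7200
EOQ = √(2DS/H) = √(2 × 16,500 × 225 / 93.72)
    = √(79,225.35) ≈ 281.47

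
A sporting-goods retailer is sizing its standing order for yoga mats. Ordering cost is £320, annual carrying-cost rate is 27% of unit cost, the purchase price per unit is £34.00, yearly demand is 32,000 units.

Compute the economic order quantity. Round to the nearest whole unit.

Holding cost per unit per year: H = 27% × £34 = £9.1800
2DS/H = 2·32,000·320/9.18 = 2,230,936.82
EOQ = √2,230,936.82 ≈ 1,493.63

1,494 units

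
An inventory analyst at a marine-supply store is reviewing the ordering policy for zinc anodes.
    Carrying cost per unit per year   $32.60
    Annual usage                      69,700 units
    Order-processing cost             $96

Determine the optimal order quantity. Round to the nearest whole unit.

2DS/H = 2·69,700·96/32.6 = 410,503.07
EOQ = √410,503.07 ≈ 640.71

641 units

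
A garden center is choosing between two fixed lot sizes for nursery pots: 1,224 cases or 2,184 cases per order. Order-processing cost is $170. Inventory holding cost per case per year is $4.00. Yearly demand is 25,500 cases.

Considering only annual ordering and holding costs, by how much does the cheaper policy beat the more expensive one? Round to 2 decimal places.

$363.22

Annual cost at Q: ordering D·S/Q plus holding Q·H/2.
TC(1,224) = (25,500/1,224)×170 + (1,224/2)×4 = $5,989.67
TC(2,184) = (25,500/2,184)×170 + (2,184/2)×4 = $6,352.89
Lots of 1,224 are cheaper by $363.22.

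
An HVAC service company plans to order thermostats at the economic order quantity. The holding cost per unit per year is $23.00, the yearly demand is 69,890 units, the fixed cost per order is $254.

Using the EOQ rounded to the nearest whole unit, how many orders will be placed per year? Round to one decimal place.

EOQ = √(2DS/H) = √(2 × 69,890 × 254 / 23)
    = √(1,543,657.39) ≈ 1,242.44 → Q = 1,242
Orders per year = D/Q = 69,890 / 1,242 = 56.272

56.3 orders per year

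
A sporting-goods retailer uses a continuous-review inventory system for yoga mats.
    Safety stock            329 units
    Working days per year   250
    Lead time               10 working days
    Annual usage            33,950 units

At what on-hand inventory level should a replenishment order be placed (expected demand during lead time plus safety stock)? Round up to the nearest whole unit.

1,687 units

Daily demand d = 33,950 / 250 = 135.800 units/day
Demand during lead time = 135.800 × 10 = 1,358.00
Reorder point = 1,358.00 + 329 = 1,687.00 → round up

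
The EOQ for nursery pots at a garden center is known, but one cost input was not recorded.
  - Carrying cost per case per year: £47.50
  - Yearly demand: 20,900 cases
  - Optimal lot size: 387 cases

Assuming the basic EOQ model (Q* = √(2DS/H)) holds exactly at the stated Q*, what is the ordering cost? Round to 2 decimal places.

From Q* = √(2DS/H) ⇒ Q*² = 2DS/H.
S = Q²H / (2D) = 387² × 47.5 / (2 × 20,900) = 170.1920

£170.19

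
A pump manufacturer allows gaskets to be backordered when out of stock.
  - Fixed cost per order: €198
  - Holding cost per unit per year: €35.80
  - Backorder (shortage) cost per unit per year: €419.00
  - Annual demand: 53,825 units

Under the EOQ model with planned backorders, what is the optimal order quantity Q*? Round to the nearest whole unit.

804 units

Q* = √(2DS/H) · √((H + b)/b)
   = √(2 × 53,825 × 198 / 35.8) · √((35.8 + 419) / 419)
   = 771.610 × 1.0418 ≈ 803.90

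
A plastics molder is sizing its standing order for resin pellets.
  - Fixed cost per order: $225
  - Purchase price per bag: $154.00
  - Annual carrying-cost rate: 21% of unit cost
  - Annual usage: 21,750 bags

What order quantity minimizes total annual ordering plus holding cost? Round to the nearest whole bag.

550 bags

H = i·C = 0.21 × $154 = $32.3400 per bag-year
Q* = √(2·D·S / H) = √(2·21,750·225 / 32.34) = √302,643.8 ≈ 550.13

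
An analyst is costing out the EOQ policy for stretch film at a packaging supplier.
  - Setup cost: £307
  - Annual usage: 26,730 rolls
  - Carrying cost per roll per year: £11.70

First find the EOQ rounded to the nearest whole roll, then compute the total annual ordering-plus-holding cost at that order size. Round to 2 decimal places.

Q* = √(2·D·S / H) = √(2·26,730·307 / 11.7) = √1,402,753.8 ≈ 1,184.38 → Q = 1,184 rolls
Annual ordering cost = (D/Q)·S = (26,730/1,184) × 307 = £6,930.84
Annual holding cost  = (Q/2)·H = (1,184/2) × 11.7 = £6,926.40
Total = £6,930.84 + £6,926.40 = £13,857.24

£13,857.24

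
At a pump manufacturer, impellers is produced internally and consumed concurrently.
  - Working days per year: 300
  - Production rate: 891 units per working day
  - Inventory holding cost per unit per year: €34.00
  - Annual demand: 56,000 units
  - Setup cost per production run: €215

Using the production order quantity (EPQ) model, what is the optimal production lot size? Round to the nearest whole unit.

947 units

Daily demand d = 56,000/300 = 186.667; p = 891; 1 − d/p = 0.79050
EPQ = √(2DS / (H(1 − d/p)))
    = √(2 × 56,000 × 215 / (34 × 0.79050)) ≈ 946.54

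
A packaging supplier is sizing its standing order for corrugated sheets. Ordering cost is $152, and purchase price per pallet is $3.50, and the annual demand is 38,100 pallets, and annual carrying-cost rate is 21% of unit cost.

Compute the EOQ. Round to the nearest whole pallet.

Carrying cost H = $3.5 × 21% = $0.7350/pallet/yr
2DS/H = 2·38,100·152/0.735 = 15,758,367.35
EOQ = √15,758,367.35 ≈ 3,969.68

3,970 pallets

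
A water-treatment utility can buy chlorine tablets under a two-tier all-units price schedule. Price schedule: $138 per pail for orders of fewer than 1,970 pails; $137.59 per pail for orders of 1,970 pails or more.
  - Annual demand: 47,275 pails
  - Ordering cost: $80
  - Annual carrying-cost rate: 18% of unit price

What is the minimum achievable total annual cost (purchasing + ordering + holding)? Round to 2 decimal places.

$6,530,881.75

H₁ = 18%×$138 = $24.8400;  H₂ = 18%×$137.59 = $24.7662
EOQ₁ = √(2×47,275×80/24.8400) = 551.82  (< 1,970, feasible at tier 1)
EOQ₂ = √(2×47,275×80/24.7662) = 552.64  (< 1,970 → use Q = 1,970 at tier-2 price)
TC(tier 1 (EOQ₁), Q≈551.8) = $6,537,657.29
TC(tier 2, Q≈1,970.0) = $6,530,881.75
Minimum at tier 2: $6,530,881.75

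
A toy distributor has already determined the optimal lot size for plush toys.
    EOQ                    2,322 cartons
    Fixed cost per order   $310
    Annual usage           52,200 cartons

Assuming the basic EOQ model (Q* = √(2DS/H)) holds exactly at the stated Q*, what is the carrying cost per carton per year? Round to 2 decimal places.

$6.00

EOQ relation: Q² = 2DS/H, so rearrange for the unknown.
H = 2DS / Q² = 2 × 52,200 × 310 / 2,322² = 6.0026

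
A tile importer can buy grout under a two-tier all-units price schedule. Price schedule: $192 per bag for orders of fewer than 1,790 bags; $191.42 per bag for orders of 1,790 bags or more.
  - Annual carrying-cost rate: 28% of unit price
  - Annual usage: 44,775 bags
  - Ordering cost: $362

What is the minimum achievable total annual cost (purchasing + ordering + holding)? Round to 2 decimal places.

$8,627,855.41

H₁ = 28%×$192 = $53.7600;  H₂ = 28%×$191.42 = $53.5976
EOQ₁ = √(2×44,775×362/53.7600) = 776.53  (< 1,790, feasible at tier 1)
EOQ₂ = √(2×44,775×362/53.5976) = 777.70  (< 1,790 → use Q = 1,790 at tier-2 price)
TC(tier 1 (EOQ₁), Q≈776.5) = $8,638,546.18
TC(tier 2, Q≈1,790.0) = $8,627,855.41
Minimum at tier 2: $8,627,855.41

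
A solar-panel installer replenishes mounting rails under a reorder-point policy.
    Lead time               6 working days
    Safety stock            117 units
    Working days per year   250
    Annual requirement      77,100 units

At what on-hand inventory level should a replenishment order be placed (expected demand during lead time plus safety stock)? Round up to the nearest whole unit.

Daily demand d = 77,100 / 250 = 308.400 units/day
Demand during lead time = 308.400 × 6 = 1,850.40
Reorder point = 1,850.40 + 117 = 1,967.40 → round up

1,968 units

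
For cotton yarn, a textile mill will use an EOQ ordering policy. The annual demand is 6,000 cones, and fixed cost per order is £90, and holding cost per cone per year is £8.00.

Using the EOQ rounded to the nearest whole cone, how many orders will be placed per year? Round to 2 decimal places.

Q* = √(2·D·S / H) = √(2·6,000·90 / 8) = √135,000.0 ≈ 367.42 → Q = 367
Orders per year = D/Q = 6,000 / 367 = 16.349

16.35 orders per year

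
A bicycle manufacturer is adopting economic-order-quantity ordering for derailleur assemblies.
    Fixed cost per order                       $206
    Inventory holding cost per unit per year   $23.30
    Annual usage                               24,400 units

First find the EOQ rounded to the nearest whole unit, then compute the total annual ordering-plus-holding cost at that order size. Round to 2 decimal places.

Optimal lot size Q* = (2 × 24,400 × $206 / $23.3)^½ ≈ 656.85 → Q = 657 units
Ordering: D/Q × S = 24,400/657 × $206 = $7,650.53
Holding:  Q/2 × H = 657/2 × $23.3 = $7,654.05
Total = $7,650.53 + $7,654.05 = $15,304.58

$15,304.58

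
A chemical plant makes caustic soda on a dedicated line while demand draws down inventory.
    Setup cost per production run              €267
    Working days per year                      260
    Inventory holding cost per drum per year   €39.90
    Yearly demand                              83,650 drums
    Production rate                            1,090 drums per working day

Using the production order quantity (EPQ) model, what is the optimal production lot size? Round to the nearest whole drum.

d = 83,650/260 = 321.7308 drums/day;  effective holding cost H(1 − d/p) = 39.9·(1 − 321.7308/1090) = 28.12288
Q* = √(2DS / H_eff) = √(2·83,650·267 / 28.12288) ≈ 1,260.30

1,260 drums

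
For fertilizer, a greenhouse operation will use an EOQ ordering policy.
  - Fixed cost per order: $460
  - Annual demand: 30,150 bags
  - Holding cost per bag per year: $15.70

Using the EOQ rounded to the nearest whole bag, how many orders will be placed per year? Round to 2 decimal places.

22.69 orders per year

Q* = √(2·D·S / H) = √(2·30,150·460 / 15.7) = √1,766,751.6 ≈ 1,329.19 → Q = 1,329
N = D/Q = 30,150/1,329 ≈ 22.686 orders/yr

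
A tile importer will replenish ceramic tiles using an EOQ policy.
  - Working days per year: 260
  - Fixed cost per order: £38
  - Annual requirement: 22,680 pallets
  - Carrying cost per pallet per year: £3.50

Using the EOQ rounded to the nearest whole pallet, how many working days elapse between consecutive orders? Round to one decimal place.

Optimal lot size Q* = (2 × 22,680 × £38 / £3.5)^½ ≈ 701.77 → Q = 702 pallets
Cycle time = (working days × Q)/D = (260 × 702) / 22,680 = 8.048 days

8.0 days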